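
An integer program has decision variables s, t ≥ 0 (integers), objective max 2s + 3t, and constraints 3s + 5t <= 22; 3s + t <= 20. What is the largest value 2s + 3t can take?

Relaxing integrality, the LP optimum is 14.50 at (s,t) = (6.5, 0.5), which is not an integer point.
(s,t)=(4,2): 3·4+5·2=22≤22, 3·4+1·2=14≤20, objective 14.
(s,t)=(5,1): 3·5+5·1=20≤22, 3·5+1·1=16≤20, objective 13.
No feasible integer point exceeds 14.

14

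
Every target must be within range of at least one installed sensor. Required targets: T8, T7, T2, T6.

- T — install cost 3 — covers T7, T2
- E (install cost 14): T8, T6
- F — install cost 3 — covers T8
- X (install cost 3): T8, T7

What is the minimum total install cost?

The greedy cost-per-new-target heuristic would pick T, F, and E for 20, but a cheaper cover exists.
Choose T and E: together they cover T8, T7, T2, T6 — every target.
Total install cost: 3 + 14 = 17.
No cover costs less than 17.

17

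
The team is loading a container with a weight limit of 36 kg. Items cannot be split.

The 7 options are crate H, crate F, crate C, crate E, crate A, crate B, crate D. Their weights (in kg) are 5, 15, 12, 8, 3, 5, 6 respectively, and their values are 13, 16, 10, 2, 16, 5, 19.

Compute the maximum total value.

Take crate H, crate F, crate A, crate B, and crate D: weight 5 + 15 + 3 + 5 + 6 = 34 ≤ 36, value 13 + 16 + 16 + 5 + 19 = 69.
No other feasible combination does better.

69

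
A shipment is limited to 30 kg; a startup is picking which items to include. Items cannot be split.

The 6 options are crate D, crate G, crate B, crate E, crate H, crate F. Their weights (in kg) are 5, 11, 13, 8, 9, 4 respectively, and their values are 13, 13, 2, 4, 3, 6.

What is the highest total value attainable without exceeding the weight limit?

36

Allowing fractional choices, the relaxed optimum would be about 36.7, but items are indivisible.
crate D + crate G + crate F: weight 5 + 11 + 4 = 20 ≤ 30, value 13 + 13 + 6 = 32.
crate D + crate G + crate H + crate F: weight 5 + 11 + 9 + 4 = 29 ≤ 30, value 13 + 13 + 3 + 6 = 35.
crate D + crate G + crate E + crate F: weight 5 + 11 + 8 + 4 = 28 ≤ 30, value 13 + 13 + 4 + 6 = 36.
Best is crate D, crate G, crate E, and crate F with total value 36.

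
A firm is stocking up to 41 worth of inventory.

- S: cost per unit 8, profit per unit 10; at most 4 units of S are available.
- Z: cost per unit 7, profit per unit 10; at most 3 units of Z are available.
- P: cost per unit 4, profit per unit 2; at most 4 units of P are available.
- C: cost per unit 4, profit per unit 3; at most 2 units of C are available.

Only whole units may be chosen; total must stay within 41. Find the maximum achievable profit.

53

2×S, 3×Z, and 1×P: cost 41 ≤ 41, profit 2·10 + 3·10 + 1·2 = 52.
2×S, 3×Z, and 1×C: cost 41 ≤ 41, profit 2·10 + 3·10 + 1·3 = 53.
Best is 53.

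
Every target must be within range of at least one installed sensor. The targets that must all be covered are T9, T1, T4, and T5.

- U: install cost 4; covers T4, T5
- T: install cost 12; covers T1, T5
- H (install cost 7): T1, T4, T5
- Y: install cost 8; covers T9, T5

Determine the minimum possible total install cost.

15

The greedy cost-per-new-target heuristic would pick U, H, and Y for 19, but a cheaper cover exists.
Choose H and Y: together they cover T9, T1, T4, T5 — every target.
Total install cost: 7 + 8 = 15.
No cover costs less than 15.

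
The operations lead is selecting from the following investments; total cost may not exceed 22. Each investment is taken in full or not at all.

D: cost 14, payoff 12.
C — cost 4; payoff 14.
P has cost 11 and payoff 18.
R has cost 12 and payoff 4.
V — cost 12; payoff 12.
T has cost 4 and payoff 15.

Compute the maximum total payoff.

Take C, P, and T: cost 4 + 11 + 4 = 19 ≤ 22, payoff 14 + 18 + 15 = 47.
No other feasible combination does better.

47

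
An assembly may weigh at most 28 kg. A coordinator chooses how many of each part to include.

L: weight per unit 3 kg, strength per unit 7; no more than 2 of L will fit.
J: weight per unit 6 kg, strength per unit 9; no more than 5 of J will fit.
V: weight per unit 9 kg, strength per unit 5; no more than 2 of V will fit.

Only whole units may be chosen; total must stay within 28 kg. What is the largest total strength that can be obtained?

L has the best ratio (7/3); taking only L gives at most 2×7 = 14 (stopped by the supply cap of 2).
Mixing does better — 1×L and 4×J: weight 27 ≤ 28, strength 1·7 + 4·9 = 43.

43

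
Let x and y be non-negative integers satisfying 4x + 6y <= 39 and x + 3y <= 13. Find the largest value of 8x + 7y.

(x,y)=(9,0) is feasible, giving 72.
(x,y)=(8,1) is feasible, giving 71.
(x,y)=(8,0) is feasible, giving 64.
Maximum is 72 at (x,y)=(9,0).

72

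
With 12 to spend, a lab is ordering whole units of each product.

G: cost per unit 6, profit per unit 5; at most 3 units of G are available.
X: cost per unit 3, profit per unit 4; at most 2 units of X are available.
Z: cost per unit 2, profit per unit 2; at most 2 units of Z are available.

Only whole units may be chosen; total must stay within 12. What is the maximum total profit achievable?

13

X has the best ratio (4/3); taking only X gives at most 2×4 = 8 (stopped by the supply cap of 2).
Mixing does better — 1×G and 2×X: cost 12 ≤ 12, profit 1·5 + 2·4 = 13.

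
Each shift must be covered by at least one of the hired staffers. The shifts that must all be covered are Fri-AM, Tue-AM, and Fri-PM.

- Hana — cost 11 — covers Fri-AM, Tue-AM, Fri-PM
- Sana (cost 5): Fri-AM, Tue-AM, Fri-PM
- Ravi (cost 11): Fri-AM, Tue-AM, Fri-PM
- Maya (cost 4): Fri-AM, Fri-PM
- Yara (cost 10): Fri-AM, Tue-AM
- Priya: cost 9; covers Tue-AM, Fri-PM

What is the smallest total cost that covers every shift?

Sana alone covers Fri-AM, Tue-AM, Fri-PM — every shift.
Total cost: 5.
No cover costs less than 5.

5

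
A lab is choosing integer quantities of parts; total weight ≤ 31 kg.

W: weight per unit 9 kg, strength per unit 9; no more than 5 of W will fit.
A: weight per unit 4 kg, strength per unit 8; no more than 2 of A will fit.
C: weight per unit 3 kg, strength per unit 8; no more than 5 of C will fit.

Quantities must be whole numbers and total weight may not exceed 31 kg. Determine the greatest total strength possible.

C has the best ratio (8/3); taking only C gives at most 5×8 = 40 (stopped by the supply cap of 5).
Mixing does better — 1×W, 1×A, and 5×C: weight 28 ≤ 31, strength 1·9 + 1·8 + 5·8 = 57.

57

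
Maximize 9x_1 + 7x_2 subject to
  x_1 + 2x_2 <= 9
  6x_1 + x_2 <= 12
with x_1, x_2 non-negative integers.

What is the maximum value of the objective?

(x_1,x_2)=(1,4) is feasible, giving 37.
(x_1,x_2)=(1,3) is feasible, giving 30.
(x_1,x_2)=(0,4) is feasible, giving 28.
Maximum is 37 at (x_1,x_2)=(1,4).

37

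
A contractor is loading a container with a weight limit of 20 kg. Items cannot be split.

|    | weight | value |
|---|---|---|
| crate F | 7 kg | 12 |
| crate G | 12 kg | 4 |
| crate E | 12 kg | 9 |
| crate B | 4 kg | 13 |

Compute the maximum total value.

25

Take crate F and crate B: weight 7 + 4 = 11 ≤ 20, value 12 + 13 = 25.
No other feasible combination does better.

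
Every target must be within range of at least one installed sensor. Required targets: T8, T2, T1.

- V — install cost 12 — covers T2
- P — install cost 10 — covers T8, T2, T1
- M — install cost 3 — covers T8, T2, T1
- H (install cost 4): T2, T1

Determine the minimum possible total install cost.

3

This is a weighted set-cover instance.
M alone covers T8, T2, T1 — every target.
Total install cost: 3.
No cover costs less than 3.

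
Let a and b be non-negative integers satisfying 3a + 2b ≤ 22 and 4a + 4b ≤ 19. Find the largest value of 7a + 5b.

The continuous relaxation peaks at (4.75, 0) with value 33.25; rounding to a feasible lattice point costs some objective.
(a,b)=(4,0) is feasible, giving 28.
(a,b)=(3,1) is feasible, giving 26.
(a,b)=(3,0) is feasible, giving 21.
No feasible integer point exceeds 28.

28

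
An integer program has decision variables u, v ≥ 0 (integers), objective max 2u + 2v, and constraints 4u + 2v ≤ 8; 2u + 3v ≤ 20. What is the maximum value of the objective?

8

(u,v)=(0,4): 4·0+2·4=8≤8, 2·0+3·4=12≤20, objective 8.
(u,v)=(0,3): 4·0+2·3=6≤8, 2·0+3·3=9≤20, objective 6.
No feasible integer point exceeds 8.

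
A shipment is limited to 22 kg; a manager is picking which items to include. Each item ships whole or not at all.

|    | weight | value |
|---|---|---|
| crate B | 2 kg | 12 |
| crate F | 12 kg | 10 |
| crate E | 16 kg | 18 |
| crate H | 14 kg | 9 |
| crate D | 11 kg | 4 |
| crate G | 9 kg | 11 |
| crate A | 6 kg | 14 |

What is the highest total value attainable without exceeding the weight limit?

This is a 0-1 knapsack instance.
Take crate B, crate G, and crate A: weight 2 + 9 + 6 = 17 ≤ 22, value 12 + 11 + 14 = 37.
No other feasible combination does better.

37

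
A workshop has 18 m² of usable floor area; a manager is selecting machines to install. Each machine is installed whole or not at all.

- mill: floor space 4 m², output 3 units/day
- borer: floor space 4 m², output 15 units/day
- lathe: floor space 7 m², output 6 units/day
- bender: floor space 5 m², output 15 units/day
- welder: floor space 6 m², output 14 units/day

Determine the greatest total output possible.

44

This is an integer program with binary decision variables.
Allowing fractional choices, the relaxed optimum would be about 46.6, but machines are indivisible.
borer + lathe + welder: floor space 4 + 7 + 6 = 17 ≤ 18, output 15 + 6 + 14 = 35.
borer + lathe + bender: floor space 4 + 7 + 5 = 16 ≤ 18, output 15 + 6 + 15 = 36.
borer + bender + welder: floor space 4 + 5 + 6 = 15 ≤ 18, output 15 + 15 + 14 = 44.
Best is borer, bender, and welder with total output 44.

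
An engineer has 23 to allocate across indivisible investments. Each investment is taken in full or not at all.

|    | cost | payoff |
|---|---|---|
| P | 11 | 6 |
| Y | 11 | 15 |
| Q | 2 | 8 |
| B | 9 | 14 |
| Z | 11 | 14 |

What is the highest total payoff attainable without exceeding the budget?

Take Y, Q, and B: cost 11 + 2 + 9 = 22 ≤ 23, payoff 15 + 8 + 14 = 37.
No other feasible combination does better.

37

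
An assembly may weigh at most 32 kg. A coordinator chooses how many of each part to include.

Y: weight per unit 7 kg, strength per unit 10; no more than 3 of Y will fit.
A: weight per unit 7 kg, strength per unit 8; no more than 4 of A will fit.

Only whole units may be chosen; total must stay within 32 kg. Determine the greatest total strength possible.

Take 3×Y and 1×A: weight 28 ≤ 32, strength 3·10 + 1·8 = 38.
Y has the best ratio (10/7) and is taken to its limit of 3; remaining capacity is filled optimally with the others.

38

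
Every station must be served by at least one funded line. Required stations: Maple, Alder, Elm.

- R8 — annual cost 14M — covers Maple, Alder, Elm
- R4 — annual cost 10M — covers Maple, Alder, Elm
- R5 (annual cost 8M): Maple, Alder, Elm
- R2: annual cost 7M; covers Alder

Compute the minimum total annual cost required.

R5 alone covers Maple, Alder, Elm — every station.
Total annual cost: 8.

8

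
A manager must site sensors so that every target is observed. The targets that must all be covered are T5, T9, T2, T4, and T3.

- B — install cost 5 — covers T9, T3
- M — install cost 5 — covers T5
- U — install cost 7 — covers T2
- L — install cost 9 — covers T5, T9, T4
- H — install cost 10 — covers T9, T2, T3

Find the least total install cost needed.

The greedy cost-per-new-target heuristic would pick B, L, and U for 21, but a cheaper cover exists.
Choose L and H: together they cover T5, T9, T2, T4, T3 — every target.
Total install cost: 9 + 10 = 19.
No cover costs less than 19.

19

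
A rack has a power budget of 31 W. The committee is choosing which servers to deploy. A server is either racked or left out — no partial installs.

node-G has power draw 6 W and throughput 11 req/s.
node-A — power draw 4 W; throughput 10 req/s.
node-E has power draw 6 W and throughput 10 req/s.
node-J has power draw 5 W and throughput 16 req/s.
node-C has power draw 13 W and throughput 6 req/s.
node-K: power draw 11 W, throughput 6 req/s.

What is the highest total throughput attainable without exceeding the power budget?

Allowing fractional choices, the relaxed optimum would be about 52.5, but servers are indivisible.
node-G + node-A + node-E + node-J: power draw 6 + 4 + 6 + 5 = 21 ≤ 31, throughput 11 + 10 + 10 + 16 = 47.
node-G + node-A + node-J + node-K: power draw 6 + 4 + 5 + 11 = 26 ≤ 31, throughput 11 + 10 + 16 + 6 = 43.
node-G + node-A + node-J + node-C: power draw 6 + 4 + 5 + 13 = 28 ≤ 31, throughput 11 + 10 + 16 + 6 = 43.
Best is node-G, node-A, node-E, and node-J with total throughput 47.

47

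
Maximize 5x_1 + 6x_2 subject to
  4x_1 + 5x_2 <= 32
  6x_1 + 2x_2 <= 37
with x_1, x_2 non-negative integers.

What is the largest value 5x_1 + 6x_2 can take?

39

(x_1,x_2)=(3,4): 4·3+5·4=32≤32, 6·3+2·4=26≤37, objective 39.
(x_1,x_2)=(4,3): 4·4+5·3=31≤32, 6·4+2·3=30≤37, objective 38.
Maximum is 39 at (x_1,x_2)=(3,4).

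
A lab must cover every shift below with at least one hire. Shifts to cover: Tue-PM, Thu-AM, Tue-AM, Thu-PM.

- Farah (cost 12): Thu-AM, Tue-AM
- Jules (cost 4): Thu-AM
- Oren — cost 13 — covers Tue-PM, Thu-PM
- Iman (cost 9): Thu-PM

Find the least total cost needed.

This is a weighted set-cover instance.
The greedy cost-per-new-shift heuristic would pick Jules, Oren, and Farah for 29, but a cheaper cover exists.
Choose Farah and Oren: together they cover Tue-PM, Thu-AM, Tue-AM, Thu-PM — every shift.
Total cost: 12 + 13 = 25.
No cover costs less than 25.

25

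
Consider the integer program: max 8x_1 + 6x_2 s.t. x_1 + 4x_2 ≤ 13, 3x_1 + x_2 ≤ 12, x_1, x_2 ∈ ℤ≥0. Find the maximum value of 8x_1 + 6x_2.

36

Relaxing integrality, the LP optimum is 40.18 at (x_1,x_2) = (3.18, 2.45), which is not an integer point.
(x_1,x_2)=(3,2): 1·3+4·2=11≤13, 3·3+1·2=11≤12, objective 36.
(x_1,x_2)=(3,1): 1·3+4·1=7≤13, 3·3+1·1=10≤12, objective 30.
(x_1,x_2)=(2,2): 1·2+4·2=10≤13, 3·2+1·2=8≤12, objective 28.
No feasible integer point exceeds 36.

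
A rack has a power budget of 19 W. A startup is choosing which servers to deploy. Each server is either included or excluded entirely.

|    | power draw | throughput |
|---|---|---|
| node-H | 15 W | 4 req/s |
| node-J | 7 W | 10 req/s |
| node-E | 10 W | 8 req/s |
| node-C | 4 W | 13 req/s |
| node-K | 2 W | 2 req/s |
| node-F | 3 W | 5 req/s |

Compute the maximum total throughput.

Allowing fractional choices, the relaxed optimum would be about 32.4, but servers are indivisible.
node-J + node-C + node-K + node-F: power draw 7 + 4 + 2 + 3 = 16 ≤ 19, throughput 10 + 13 + 2 + 5 = 30.
node-J + node-C + node-F: power draw 7 + 4 + 3 = 14 ≤ 19, throughput 10 + 13 + 5 = 28.
node-E + node-C + node-K + node-F: power draw 10 + 4 + 2 + 3 = 19 ≤ 19, throughput 8 + 13 + 2 + 5 = 28.
Best is node-J, node-C, node-K, and node-F with total throughput 30.

30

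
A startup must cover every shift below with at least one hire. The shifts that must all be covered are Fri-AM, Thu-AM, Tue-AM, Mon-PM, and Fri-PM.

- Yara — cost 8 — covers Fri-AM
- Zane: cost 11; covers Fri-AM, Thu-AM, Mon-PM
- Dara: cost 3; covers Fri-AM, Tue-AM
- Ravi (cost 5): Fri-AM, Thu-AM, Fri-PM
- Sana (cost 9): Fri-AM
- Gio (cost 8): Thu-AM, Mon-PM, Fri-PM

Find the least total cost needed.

The greedy cost-per-new-shift heuristic would pick Dara, Ravi, and Gio for 16, but a cheaper cover exists.
Choose Dara and Gio: together they cover Fri-AM, Thu-AM, Tue-AM, Mon-PM, Fri-PM — every shift.
Total cost: 3 + 8 = 11.
No cover costs less than 11.

11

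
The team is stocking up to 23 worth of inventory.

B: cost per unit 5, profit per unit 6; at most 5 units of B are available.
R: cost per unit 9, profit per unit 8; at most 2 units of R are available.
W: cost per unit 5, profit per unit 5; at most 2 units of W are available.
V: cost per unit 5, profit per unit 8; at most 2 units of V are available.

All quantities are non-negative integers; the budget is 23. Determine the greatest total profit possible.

28

This is a bounded integer knapsack.
1×B, 1×W, and 2×V: cost 20 ≤ 23, profit 1·6 + 1·5 + 2·8 = 27.
2×B and 2×V: cost 20 ≤ 23, profit 2·6 + 2·8 = 28.
Best is 28.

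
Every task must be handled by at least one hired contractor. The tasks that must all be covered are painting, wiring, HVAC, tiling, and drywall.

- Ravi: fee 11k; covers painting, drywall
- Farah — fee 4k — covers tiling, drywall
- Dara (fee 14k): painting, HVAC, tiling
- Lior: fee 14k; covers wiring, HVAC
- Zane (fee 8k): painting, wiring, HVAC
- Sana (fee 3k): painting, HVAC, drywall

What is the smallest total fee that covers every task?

The greedy cost-per-new-task heuristic would pick Sana, Farah, and Zane for 15, but a cheaper cover exists.
Choose Farah and Zane: together they cover painting, wiring, HVAC, tiling, drywall — every task.
Total fee: 4 + 8 = 12.
No cover costs less than 12.

12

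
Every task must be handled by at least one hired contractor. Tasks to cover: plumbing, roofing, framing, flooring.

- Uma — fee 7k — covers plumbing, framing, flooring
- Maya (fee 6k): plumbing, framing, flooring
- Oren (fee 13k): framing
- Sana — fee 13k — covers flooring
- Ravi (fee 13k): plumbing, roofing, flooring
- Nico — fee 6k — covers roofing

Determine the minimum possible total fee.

Choose Maya and Nico: together they cover plumbing, roofing, framing, flooring — every task.
Total fee: 6 + 6 = 12.

12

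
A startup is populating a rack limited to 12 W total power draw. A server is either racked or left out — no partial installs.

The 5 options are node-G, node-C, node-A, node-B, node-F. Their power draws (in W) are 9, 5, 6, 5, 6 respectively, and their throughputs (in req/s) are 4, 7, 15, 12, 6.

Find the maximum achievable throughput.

27

This is an integer program with binary decision variables.
node-A + node-B: power draw 6 + 5 = 11 ≤ 12, throughput 15 + 12 = 27.
node-C + node-A: power draw 5 + 6 = 11 ≤ 12, throughput 7 + 15 = 22.
Best is node-A and node-B with total throughput 27.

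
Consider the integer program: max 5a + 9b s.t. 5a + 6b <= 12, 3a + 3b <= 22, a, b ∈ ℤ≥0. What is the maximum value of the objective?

18

(a,b)=(0,2) is feasible, giving 18.
(a,b)=(1,1) is feasible, giving 14.
(a,b)=(0,1) is feasible, giving 9.
No feasible integer point exceeds 18.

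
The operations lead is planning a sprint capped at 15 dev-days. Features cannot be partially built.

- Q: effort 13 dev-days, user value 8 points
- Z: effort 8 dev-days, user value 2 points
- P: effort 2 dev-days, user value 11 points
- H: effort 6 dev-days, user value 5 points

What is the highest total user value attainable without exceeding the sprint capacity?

19

Take Q and P: effort 13 + 2 = 15 ≤ 15, user value 8 + 11 = 19.
No other feasible combination does better.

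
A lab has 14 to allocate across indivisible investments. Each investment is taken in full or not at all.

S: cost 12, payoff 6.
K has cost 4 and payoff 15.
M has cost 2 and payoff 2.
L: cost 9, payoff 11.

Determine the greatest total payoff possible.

Allowing fractional choices, the relaxed optimum would be about 27.0, but investments are indivisible.
K + L: cost 4 + 9 = 13 ≤ 14, payoff 15 + 11 = 26.
K + M: cost 4 + 2 = 6 ≤ 14, payoff 15 + 2 = 17.
Best is K and L with total payoff 26.

26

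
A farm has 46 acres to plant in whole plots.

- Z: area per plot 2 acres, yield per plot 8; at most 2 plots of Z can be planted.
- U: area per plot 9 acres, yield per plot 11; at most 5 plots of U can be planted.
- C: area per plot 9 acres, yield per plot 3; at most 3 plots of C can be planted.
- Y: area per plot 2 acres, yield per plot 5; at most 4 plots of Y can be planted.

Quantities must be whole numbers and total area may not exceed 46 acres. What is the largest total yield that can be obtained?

75

Take 2×Z, 4×U, and 3×Y: area 46 ≤ 46, yield 2·8 + 4·11 + 3·5 = 75.
Z has the best ratio (8/2) and is taken to its limit of 2; remaining capacity is filled optimally with the others.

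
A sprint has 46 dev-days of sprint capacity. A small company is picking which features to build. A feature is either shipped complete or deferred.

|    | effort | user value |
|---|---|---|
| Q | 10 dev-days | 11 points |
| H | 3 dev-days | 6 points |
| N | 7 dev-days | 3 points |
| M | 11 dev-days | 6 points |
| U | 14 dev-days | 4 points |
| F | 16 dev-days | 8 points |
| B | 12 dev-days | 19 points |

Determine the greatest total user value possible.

Treat it as a binary knapsack problem.
Q + H + N + M + B: effort 10 + 3 + 7 + 11 + 12 = 43 ≤ 46, user value 11 + 6 + 3 + 6 + 19 = 45.
Q + H + F + B: effort 10 + 3 + 16 + 12 = 41 ≤ 46, user value 11 + 6 + 8 + 19 = 44.
Best is Q, H, N, M, and B with total user value 45.

45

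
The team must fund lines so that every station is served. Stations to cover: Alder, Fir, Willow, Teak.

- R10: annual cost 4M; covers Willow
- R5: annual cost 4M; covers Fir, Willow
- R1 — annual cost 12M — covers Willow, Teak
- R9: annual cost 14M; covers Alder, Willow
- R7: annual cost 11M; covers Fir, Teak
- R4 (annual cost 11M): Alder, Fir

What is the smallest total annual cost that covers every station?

This is an integer covering problem.
Choose R1 and R4: together they cover Alder, Fir, Willow, Teak — every station.
Total annual cost: 12 + 11 = 23.

23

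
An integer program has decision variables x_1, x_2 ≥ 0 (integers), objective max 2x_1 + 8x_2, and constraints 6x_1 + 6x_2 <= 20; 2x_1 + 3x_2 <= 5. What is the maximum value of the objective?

(x_1,x_2)=(1,1) is feasible, giving 10.
(x_1,x_2)=(0,1) is feasible, giving 8.
(x_1,x_2)=(2,0) is feasible, giving 4.
(x_1,x_2)=(1,0) is feasible, giving 2.
The best lattice point is (1,1), giving 10.

10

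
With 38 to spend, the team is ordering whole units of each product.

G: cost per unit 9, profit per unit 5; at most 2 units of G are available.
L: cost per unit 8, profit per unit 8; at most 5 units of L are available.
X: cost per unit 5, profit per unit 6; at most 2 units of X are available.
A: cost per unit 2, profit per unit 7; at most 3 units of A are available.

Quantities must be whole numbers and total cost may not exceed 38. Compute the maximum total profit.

Take 4×L and 3×A: cost 38 ≤ 38, profit 4·8 + 3·7 = 53.
A has the best ratio (7/2) and is taken to its limit of 3; remaining capacity is filled optimally with the others.

53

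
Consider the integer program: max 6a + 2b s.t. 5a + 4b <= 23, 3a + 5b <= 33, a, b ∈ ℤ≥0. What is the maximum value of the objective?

24

The continuous relaxation peaks at (4.6, 0) with value 27.60; rounding to a feasible lattice point costs some objective.
(a,b)=(4,0) is feasible, giving 24.
(a,b)=(3,1) is feasible, giving 20.
No feasible integer point exceeds 24.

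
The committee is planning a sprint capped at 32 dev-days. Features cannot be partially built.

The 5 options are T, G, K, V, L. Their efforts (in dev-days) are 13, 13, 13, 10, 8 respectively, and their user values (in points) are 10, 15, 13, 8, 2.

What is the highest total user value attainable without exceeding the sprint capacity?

Take G and K: effort 13 + 13 = 26 ≤ 32, user value 15 + 13 = 28.
No other feasible combination does better.

28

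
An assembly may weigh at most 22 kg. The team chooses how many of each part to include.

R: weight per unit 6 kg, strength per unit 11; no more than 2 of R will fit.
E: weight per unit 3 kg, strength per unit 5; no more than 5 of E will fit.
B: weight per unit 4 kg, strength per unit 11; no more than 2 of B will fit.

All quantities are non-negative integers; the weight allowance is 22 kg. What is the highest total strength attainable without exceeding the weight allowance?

44

Take 2×R and 2×B: weight 20 ≤ 22, strength 2·11 + 2·11 = 44.
B has the best ratio (11/4) and is taken to its limit of 2; remaining capacity is filled optimally with the others.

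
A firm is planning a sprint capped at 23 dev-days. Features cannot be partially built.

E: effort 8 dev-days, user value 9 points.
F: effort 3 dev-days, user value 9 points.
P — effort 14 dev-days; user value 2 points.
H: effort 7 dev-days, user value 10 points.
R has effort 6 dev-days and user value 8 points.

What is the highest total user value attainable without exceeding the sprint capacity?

28

Treat it as a binary knapsack problem.
Allowing fractional choices, the relaxed optimum would be about 34.9, but features are indivisible.
E + F + H: effort 8 + 3 + 7 = 18 ≤ 23, user value 9 + 9 + 10 = 28.
F + H + R: effort 3 + 7 + 6 = 16 ≤ 23, user value 9 + 10 + 8 = 27.
Best is E, F, and H with total user value 28.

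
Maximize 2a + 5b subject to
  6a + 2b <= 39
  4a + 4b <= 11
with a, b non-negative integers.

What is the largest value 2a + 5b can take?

(a,b)=(0,2): 6·0+2·2=4≤39, 4·0+4·2=8≤11, objective 10.
(a,b)=(1,1): 6·1+2·1=8≤39, 4·1+4·1=8≤11, objective 7.
(a,b)=(0,1): 6·0+2·1=2≤39, 4·0+4·1=4≤11, objective 5.
No feasible integer point exceeds 10.

10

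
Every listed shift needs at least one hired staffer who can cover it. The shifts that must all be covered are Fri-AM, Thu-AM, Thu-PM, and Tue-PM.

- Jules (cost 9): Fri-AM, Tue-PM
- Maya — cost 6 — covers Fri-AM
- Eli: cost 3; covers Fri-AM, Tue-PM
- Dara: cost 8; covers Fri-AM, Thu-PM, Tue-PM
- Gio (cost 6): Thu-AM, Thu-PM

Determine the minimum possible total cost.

9

Choose Eli and Gio: together they cover Fri-AM, Thu-AM, Thu-PM, Tue-PM — every shift.
Total cost: 3 + 6 = 9.
No cover costs less than 9.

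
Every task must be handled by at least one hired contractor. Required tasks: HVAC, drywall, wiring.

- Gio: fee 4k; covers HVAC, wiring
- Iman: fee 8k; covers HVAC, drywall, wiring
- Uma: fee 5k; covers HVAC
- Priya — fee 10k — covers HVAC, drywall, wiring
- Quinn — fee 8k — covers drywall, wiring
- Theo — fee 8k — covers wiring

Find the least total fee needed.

The greedy cost-per-new-task heuristic would pick Gio and Iman for 12, but a cheaper cover exists.
Iman alone covers HVAC, drywall, wiring — every task.
Total fee: 8.
No cover costs less than 8.

8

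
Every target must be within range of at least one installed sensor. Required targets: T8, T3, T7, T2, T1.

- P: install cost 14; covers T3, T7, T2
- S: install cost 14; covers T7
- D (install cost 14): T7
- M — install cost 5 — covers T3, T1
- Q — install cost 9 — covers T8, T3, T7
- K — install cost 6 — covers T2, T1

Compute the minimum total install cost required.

This is an integer covering problem.
The greedy cost-per-new-target heuristic would pick M, Q, and K for 20, but a cheaper cover exists.
Choose Q and K: together they cover T8, T3, T7, T2, T1 — every target.
Total install cost: 9 + 6 = 15.
No cover costs less than 15.

15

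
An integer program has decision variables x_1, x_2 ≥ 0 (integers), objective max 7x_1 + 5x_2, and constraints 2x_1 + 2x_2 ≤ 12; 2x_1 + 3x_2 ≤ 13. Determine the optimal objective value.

42

(x_1,x_2)=(6,0): 2·6+2·0=12≤12, 2·6+3·0=12≤13, objective 42.
(x_1,x_2)=(5,1): 2·5+2·1=12≤12, 2·5+3·1=13≤13, objective 40.
(x_1,x_2)=(5,0): 2·5+2·0=10≤12, 2·5+3·0=10≤13, objective 35.
No feasible integer point exceeds 42.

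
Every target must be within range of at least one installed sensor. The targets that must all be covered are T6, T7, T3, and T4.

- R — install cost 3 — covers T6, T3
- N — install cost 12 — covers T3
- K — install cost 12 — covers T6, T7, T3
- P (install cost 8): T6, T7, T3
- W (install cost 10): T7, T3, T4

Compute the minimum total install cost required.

13

Choose R and W: together they cover T6, T7, T3, T4 — every target.
Total install cost: 3 + 10 = 13.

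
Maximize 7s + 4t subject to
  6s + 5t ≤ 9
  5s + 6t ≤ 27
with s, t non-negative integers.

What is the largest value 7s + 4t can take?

7

Relaxing integrality, the LP optimum is 10.50 at (s,t) = (1.5, 0), which is not an integer point.
(s,t)=(1,0): 6·1+5·0=6≤9, 5·1+6·0=5≤27, objective 7.
(s,t)=(0,1): 6·0+5·1=5≤9, 5·0+6·1=6≤27, objective 4.
(s,t)=(0,0): 6·0+5·0=0≤9, 5·0+6·0=0≤27, objective 0.
No feasible integer point exceeds 7.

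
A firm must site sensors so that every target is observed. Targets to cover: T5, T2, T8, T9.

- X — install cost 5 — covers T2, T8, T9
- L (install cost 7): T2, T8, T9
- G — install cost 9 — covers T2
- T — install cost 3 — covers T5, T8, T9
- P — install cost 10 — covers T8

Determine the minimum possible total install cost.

Choose X and T: together they cover T5, T2, T8, T9 — every target.
Total install cost: 5 + 3 = 8.
No cover costs less than 8.

8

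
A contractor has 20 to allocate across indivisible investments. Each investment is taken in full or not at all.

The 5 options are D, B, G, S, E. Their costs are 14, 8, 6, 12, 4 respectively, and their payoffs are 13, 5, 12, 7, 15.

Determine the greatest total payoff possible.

Take B, G, and E: cost 8 + 6 + 4 = 18 ≤ 20, payoff 5 + 12 + 15 = 32.
No other feasible combination does better.

32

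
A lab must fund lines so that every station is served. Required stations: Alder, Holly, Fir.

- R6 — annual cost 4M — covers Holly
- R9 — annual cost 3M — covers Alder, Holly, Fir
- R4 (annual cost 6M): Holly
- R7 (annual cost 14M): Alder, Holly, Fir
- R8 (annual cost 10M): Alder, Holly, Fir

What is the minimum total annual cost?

R9 alone covers Alder, Holly, Fir — every station.
Total annual cost: 3.
No cover costs less than 3.

3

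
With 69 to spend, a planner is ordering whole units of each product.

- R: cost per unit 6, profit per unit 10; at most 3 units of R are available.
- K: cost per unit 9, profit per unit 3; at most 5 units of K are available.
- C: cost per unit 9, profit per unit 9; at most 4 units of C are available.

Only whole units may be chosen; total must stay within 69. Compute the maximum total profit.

69

R has the best ratio (10/6); taking only R gives at most 3×10 = 30 (stopped by the supply cap of 3).
Mixing does better — 3×R, 1×K, and 4×C: cost 63 ≤ 69, profit 3·10 + 1·3 + 4·9 = 69.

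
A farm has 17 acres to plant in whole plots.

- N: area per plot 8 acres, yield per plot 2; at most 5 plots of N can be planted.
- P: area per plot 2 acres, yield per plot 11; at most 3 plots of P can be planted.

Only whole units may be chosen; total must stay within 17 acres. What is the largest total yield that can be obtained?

35

3×P: area 6 ≤ 17, yield 3·11 = 33.
1×N and 3×P: area 14 ≤ 17, yield 1·2 + 3·11 = 35.
Best is 35.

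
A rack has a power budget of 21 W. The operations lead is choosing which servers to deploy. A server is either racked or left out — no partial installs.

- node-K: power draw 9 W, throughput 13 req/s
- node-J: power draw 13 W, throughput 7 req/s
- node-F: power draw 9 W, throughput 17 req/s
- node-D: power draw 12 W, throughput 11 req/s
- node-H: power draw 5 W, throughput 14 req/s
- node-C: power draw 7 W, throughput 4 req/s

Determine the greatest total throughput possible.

This is a 0-1 knapsack instance.
node-F + node-H: power draw 9 + 5 = 14 ≤ 21, throughput 17 + 14 = 31.
node-F + node-H + node-C: power draw 9 + 5 + 7 = 21 ≤ 21, throughput 17 + 14 + 4 = 35.
Best is node-F, node-H, and node-C with total throughput 35.

35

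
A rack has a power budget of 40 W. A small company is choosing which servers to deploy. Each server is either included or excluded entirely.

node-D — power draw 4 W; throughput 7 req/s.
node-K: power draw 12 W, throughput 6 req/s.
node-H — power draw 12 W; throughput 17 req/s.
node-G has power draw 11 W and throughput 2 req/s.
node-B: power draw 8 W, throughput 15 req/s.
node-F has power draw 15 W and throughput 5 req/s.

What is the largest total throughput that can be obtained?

45

This is a 0-1 knapsack instance.
Take node-D, node-K, node-H, and node-B: power draw 4 + 12 + 12 + 8 = 36 ≤ 40, throughput 7 + 6 + 17 + 15 = 45.
No other feasible combination does better.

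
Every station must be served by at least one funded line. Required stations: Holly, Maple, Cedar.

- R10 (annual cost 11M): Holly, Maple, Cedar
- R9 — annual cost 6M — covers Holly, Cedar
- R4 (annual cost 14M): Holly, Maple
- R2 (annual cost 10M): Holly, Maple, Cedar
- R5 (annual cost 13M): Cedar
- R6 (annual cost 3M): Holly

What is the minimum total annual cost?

The greedy cost-per-new-station heuristic would pick R9 and R2 for 16, but a cheaper cover exists.
R2 alone covers Holly, Maple, Cedar — every station.
Total annual cost: 10.
No cover costs less than 10.

10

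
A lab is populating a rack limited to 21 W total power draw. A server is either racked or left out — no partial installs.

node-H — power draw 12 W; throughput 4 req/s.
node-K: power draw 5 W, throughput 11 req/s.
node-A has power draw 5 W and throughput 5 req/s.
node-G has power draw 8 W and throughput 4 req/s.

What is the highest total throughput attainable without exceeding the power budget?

node-K + node-G: power draw 5 + 8 = 13 ≤ 21, throughput 11 + 4 = 15.
node-K + node-A + node-G: power draw 5 + 5 + 8 = 18 ≤ 21, throughput 11 + 5 + 4 = 20.
node-K + node-A: power draw 5 + 5 = 10 ≤ 21, throughput 11 + 5 = 16.
Best is node-K, node-A, and node-G with total throughput 20.

20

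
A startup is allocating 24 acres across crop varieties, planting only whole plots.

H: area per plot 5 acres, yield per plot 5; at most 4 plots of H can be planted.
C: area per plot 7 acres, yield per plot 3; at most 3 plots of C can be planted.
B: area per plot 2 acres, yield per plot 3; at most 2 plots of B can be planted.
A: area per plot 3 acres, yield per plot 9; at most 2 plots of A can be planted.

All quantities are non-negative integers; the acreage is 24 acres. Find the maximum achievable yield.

36

2×H, 2×B, and 2×A: area 20 ≤ 24, yield 2·5 + 2·3 + 2·9 = 34.
3×H, 1×B, and 2×A: area 23 ≤ 24, yield 3·5 + 1·3 + 2·9 = 36.
Best is 36.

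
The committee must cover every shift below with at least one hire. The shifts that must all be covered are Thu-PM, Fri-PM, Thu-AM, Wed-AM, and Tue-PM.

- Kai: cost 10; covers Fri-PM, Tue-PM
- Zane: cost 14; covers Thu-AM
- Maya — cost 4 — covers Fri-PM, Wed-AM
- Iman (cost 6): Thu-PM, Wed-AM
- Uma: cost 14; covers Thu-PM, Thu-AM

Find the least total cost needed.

28

This is a weighted set-cover instance.
The greedy cost-per-new-shift heuristic would pick Maya, Iman, Kai, and Zane for 34, but a cheaper cover exists.
Choose Kai, Maya, and Uma: together they cover Thu-PM, Fri-PM, Thu-AM, Wed-AM, Tue-PM — every shift.
Total cost: 10 + 4 + 14 = 28.
No cover costs less than 28.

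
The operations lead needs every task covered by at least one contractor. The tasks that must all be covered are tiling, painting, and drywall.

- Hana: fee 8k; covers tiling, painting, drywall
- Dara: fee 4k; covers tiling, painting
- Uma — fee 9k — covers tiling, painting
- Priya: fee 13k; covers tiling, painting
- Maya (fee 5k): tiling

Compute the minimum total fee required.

8

Hana alone covers tiling, painting, drywall — every task.
Total fee: 8.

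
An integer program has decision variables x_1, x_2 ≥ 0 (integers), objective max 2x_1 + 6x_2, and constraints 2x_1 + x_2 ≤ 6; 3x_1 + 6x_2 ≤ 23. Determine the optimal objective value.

(x_1,x_2)=(1,3): 2·1+1·3=5≤6, 3·1+6·3=21≤23, objective 20.
(x_1,x_2)=(0,3): 2·0+1·3=3≤6, 3·0+6·3=18≤23, objective 18.
(x_1,x_2)=(2,2): 2·2+1·2=6≤6, 3·2+6·2=18≤23, objective 16.
Maximum is 20 at (x_1,x_2)=(1,3).

20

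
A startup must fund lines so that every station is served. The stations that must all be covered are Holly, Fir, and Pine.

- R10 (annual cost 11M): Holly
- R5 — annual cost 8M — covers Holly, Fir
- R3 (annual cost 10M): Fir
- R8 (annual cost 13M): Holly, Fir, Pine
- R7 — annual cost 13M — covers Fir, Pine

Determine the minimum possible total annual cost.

The greedy cost-per-new-station heuristic would pick R5 and R8 for 21, but a cheaper cover exists.
R8 alone covers Holly, Fir, Pine — every station.
Total annual cost: 13.
No cover costs less than 13.

13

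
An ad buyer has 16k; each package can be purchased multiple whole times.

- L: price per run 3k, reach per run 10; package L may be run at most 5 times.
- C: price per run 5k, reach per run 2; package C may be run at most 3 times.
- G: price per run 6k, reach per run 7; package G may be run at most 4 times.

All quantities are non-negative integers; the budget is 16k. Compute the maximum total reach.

5×L: price 15 ≤ 16, reach 5·10 = 50.
4×L: price 12 ≤ 16, reach 4·10 = 40.
Best is 50.

50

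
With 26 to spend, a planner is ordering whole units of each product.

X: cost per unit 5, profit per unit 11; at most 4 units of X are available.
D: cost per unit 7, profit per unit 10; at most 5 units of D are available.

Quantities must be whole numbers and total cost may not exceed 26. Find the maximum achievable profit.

44

X has the best ratio (11/5); taking only X gives at most 4×11 = 44 (stopped by the supply cap of 4).
Optimal: 4×X: cost 20 ≤ 26, profit 4·11 = 44.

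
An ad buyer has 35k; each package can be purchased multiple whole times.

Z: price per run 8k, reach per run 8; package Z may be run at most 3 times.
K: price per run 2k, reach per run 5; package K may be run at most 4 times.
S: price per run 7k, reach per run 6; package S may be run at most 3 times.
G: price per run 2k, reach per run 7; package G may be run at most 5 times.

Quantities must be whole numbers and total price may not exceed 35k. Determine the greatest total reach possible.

71

1×Z, 4×K, 1×S, and 5×G: price 33 ≤ 35, reach 1·8 + 4·5 + 1·6 + 5·7 = 69.
2×Z, 4×K, and 5×G: price 34 ≤ 35, reach 2·8 + 4·5 + 5·7 = 71.
Best is 71.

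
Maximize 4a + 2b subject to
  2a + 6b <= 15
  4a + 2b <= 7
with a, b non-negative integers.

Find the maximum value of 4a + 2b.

The continuous relaxation peaks at (1.75, 0) with value 7.00; rounding to a feasible lattice point costs some objective.
(a,b)=(1,1): 2·1+6·1=8≤15, 4·1+2·1=6≤7, objective 6.
(a,b)=(0,2): 2·0+6·2=12≤15, 4·0+2·2=4≤7, objective 4.
Maximum is 6 at (a,b)=(1,1).

6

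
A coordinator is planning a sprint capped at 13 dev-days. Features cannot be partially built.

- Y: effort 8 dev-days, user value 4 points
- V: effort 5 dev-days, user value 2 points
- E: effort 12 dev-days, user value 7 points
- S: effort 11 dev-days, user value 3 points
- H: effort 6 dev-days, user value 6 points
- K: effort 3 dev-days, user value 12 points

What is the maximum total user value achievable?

Y + K: effort 8 + 3 = 11 ≤ 13, user value 4 + 12 = 16.
H + K: effort 6 + 3 = 9 ≤ 13, user value 6 + 12 = 18.
Best is H and K with total user value 18.

18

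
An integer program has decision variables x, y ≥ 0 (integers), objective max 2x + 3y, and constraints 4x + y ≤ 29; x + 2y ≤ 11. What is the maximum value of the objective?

Relaxing integrality, the LP optimum is 19.86 at (x,y) = (6.71, 2.14), which is not an integer point.
(x,y)=(5,3): 4·5+1·3=23≤29, 1·5+2·3=11≤11, objective 19.
(x,y)=(6,2): 4·6+1·2=26≤29, 1·6+2·2=10≤11, objective 18.
(x,y)=(7,1): 4·7+1·1=29≤29, 1·7+2·1=9≤11, objective 17.
No feasible integer point exceeds 19.

19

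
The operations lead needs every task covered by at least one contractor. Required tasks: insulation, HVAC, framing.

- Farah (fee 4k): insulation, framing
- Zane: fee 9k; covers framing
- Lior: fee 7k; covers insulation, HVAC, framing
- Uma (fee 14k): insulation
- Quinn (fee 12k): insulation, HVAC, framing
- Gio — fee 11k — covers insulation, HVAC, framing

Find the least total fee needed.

The greedy cost-per-new-task heuristic would pick Farah and Lior for 11, but a cheaper cover exists.
Lior alone covers insulation, HVAC, framing — every task.
Total fee: 7.
No cover costs less than 7.

7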